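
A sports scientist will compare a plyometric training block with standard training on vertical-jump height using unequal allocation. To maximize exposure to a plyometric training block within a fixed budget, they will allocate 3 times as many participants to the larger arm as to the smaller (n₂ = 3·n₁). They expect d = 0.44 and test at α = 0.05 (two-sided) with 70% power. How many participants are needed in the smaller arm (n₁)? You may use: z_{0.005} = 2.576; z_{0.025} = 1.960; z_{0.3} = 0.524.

With allocation ratio k = n₂/n₁ = 3, Var(x̄₁−x̄₂) = σ²(1/n₁ + 1/(k·n₁)) = σ²·(k+1)/(k·n₁).
So n₁ = (1 + 1/k)·((z_{α/2} + z_β)/d)² = 1.333 × (2.484/0.44)².
n₁ = 1.333 × 31.87 = 42.5.
Round up: n₁ = 43, giving n₂ = 3 × 43 = 129.

n₁ = 43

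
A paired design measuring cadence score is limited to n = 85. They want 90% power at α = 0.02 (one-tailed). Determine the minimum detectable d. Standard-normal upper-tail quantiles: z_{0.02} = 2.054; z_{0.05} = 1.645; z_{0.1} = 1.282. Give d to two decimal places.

For a single sample (or paired design) of n = 85: d_min = (z_{α} + z_β)/√n.
z-sum = 2.054 + 1.282 = 3.336.
d_min = 3.336 / √85 = 3.336 / 9.220 = 0.362.

d_min ≈ 0.36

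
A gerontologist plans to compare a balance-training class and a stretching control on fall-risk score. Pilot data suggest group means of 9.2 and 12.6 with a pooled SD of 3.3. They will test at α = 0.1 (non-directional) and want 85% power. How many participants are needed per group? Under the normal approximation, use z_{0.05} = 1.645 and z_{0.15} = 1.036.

n = 14 per group

Cohen's d = |M₁ − M₂| / SD_pooled = |9.2 − 12.6| / 3.3 = 3.4 / 3.3 = 1.030.
For two independent groups with equal n: n = 2·((z_{α/2} + z_β) / d)².
z_{α/2} + z_β = 1.645 + 1.036 = 2.681.
n = 2 × (2.681 / 1.030)² = 2 × 2.603² = 2 × 6.78 = 13.6.
Round up to the next whole participant.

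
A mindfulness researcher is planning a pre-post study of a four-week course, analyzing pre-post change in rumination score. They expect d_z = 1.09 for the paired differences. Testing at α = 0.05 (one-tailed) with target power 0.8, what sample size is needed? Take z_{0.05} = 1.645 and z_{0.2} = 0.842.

For a paired (one-sample on differences) test: n = ((z_{α} + z_β) / d)².
z_{α} + z_β = 1.645 + 0.842 = 2.487.
n = (2.487 / 1.09)² = 2.282² = 5.21.
Round up.

n = 6 pairs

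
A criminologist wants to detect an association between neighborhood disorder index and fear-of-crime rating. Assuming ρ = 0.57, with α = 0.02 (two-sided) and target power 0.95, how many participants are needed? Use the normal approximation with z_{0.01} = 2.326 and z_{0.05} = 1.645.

n = 41

Fisher's z: C = ½·ln((1+r)/(1−r)) = ½·ln(3.6512) = 0.6475.
n = ((z_{α/2} + z_β)/C)² + 3.
(2.326 + 1.645) / 0.6475 = 3.971 / 0.6475 = 6.133.
n = 6.133² + 3 = 37.61 + 3 = 40.6.
Round up.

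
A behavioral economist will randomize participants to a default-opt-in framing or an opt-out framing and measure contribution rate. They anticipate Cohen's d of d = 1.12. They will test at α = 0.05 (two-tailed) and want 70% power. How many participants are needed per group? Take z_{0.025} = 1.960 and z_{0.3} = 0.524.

n = 10 per group

For two independent groups with equal n: n = 2·((z_{α/2} + z_β) / d)².
z_{α/2} + z_β = 1.960 + 0.524 = 2.484.
n = 2 × (2.484 / 1.12)² = 2 × 2.218² = 2 × 4.92 = 9.8.
Round up to the next whole participant.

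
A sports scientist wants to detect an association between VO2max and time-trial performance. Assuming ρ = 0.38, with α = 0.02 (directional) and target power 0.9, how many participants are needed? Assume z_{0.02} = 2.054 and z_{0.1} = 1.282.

Fisher's z: C = ½·ln((1+r)/(1−r)) = ½·ln(2.2258) = 0.4001.
n = ((z_{α} + z_β)/C)² + 3.
(2.054 + 1.282) / 0.4001 = 3.336 / 0.4001 = 8.338.
n = 8.338² + 3 = 69.52 + 3 = 72.5.
Round up.

n = 73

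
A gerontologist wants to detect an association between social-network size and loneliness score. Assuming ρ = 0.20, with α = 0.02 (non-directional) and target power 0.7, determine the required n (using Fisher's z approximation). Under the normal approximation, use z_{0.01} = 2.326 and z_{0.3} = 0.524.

n = 201

Fisher's z: C = ½·ln((1+r)/(1−r)) = ½·ln(1.5000) = 0.2027.
n = ((z_{α/2} + z_β)/C)² + 3.
(2.326 + 0.524) / 0.2027 = 2.850 / 0.2027 = 14.060.
n = 14.060² + 3 = 197.69 + 3 = 200.7.
Round up.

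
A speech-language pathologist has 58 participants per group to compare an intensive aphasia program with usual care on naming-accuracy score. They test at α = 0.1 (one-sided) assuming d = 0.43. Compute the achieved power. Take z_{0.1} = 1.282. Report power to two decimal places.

power ≈ 0.85

For two equal groups, power = Φ(d·√(n/2) − z_{α}).
d·√(n/2) = 0.43 × √(58/2) = 0.43 × 5.385 = 2.316.
z_β = 2.316 − 1.282 = 1.034.
Power = Φ(1.034) = 0.849.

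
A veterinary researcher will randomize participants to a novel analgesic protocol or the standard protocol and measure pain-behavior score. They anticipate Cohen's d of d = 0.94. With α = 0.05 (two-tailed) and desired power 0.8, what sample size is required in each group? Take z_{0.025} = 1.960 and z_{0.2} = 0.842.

For two independent groups with equal n: n = 2·((z_{α/2} + z_β) / d)².
z_{α/2} + z_β = 1.960 + 0.842 = 2.802.
n = 2 × (2.802 / 0.94)² = 2 × 2.981² = 2 × 8.89 = 17.8.
Round up to the next whole participant.

n = 18 per group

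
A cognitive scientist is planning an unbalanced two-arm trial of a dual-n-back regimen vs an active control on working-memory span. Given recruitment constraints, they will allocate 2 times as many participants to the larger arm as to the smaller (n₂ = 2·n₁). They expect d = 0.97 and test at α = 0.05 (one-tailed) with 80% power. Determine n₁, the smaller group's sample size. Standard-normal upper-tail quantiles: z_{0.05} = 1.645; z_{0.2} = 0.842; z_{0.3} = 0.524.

With allocation ratio k = n₂/n₁ = 2, Var(x̄₁−x̄₂) = σ²(1/n₁ + 1/(k·n₁)) = σ²·(k+1)/(k·n₁).
So n₁ = (1 + 1/k)·((z_{α} + z_β)/d)² = 1.500 × (2.487/0.97)².
n₁ = 1.500 × 6.57 = 9.9.
Round up: n₁ = 10, giving n₂ = 2 × 10 = 20.

n₁ = 10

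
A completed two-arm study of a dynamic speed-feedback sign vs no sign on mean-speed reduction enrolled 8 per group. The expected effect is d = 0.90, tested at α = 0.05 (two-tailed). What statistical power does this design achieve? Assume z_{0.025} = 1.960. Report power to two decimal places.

power ≈ 0.44

For two equal groups, power = Φ(d·√(n/2) − z_{α/2}).
d·√(n/2) = 0.90 × √(8/2) = 0.90 × 2.000 = 1.800.
z_β = 1.800 − 1.960 = -0.160.
Power = Φ(-0.160) = 0.436.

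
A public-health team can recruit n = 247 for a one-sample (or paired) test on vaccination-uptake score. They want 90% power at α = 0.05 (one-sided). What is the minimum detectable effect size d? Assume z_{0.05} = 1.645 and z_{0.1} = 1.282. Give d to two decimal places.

For a single sample (or paired design) of n = 247: d_min = (z_{α} + z_β)/√n.
z-sum = 1.645 + 1.282 = 2.927.
d_min = 2.927 / √247 = 2.927 / 15.716 = 0.186.

d_min ≈ 0.19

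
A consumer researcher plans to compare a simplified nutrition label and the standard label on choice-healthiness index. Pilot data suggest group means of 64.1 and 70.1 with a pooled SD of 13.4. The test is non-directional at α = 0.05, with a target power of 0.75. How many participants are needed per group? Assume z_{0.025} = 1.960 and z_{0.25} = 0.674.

Cohen's d = |M₁ − M₂| / SD_pooled = |64.1 − 70.1| / 13.4 = 6.0 / 13.4 = 0.448.
For two independent groups with equal n: n = 2·((z_{α/2} + z_β) / d)².
z_{α/2} + z_β = 1.960 + 0.674 = 2.634.
n = 2 × (2.634 / 0.448)² = 2 × 5.879² = 2 × 34.57 = 69.1.
Round up to the next whole participant.

n = 70 per group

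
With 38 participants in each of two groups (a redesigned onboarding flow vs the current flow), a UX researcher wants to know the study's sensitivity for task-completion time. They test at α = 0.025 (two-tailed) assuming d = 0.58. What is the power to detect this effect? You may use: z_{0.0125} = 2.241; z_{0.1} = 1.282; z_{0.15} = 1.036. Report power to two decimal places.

power ≈ 0.61

For two equal groups, power = Φ(d·√(n/2) − z_{α/2}).
d·√(n/2) = 0.58 × √(38/2) = 0.58 × 4.359 = 2.528.
z_β = 2.528 − 2.241 = 0.287.
Power = Φ(0.287) = 0.613.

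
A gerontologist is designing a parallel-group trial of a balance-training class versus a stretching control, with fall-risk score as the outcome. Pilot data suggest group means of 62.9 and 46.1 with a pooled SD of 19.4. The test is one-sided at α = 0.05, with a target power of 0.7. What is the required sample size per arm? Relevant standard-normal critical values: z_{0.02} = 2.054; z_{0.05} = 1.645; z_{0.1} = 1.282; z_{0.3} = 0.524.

n = 13 per group

Cohen's d = |M₁ − M₂| / SD_pooled = |62.9 − 46.1| / 19.4 = 16.8 / 19.4 = 0.866.
For two independent groups with equal n: n = 2·((z_{α} + z_β) / d)².
z_{α} + z_β = 1.645 + 0.524 = 2.169.
n = 2 × (2.169 / 0.866)² = 2 × 2.505² = 2 × 6.27 = 12.5.
Round up to the next whole participant.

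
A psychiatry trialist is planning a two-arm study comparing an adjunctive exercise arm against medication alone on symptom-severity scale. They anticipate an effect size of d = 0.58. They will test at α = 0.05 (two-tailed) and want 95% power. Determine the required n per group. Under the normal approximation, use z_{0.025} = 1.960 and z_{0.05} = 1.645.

For two independent groups with equal n: n = 2·((z_{α/2} + z_β) / d)².
z_{α/2} + z_β = 1.960 + 1.645 = 3.605.
n = 2 × (3.605 / 0.58)² = 2 × 6.216² = 2 × 38.63 = 77.3.
Round up to the next whole participant.

n = 78 per group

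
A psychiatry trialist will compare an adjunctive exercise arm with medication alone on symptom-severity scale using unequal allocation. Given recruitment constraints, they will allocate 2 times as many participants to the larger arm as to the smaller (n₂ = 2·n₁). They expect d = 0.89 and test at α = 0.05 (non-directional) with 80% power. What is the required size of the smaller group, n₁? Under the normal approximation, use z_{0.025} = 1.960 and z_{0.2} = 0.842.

With allocation ratio k = n₂/n₁ = 2, Var(x̄₁−x̄₂) = σ²(1/n₁ + 1/(k·n₁)) = σ²·(k+1)/(k·n₁).
So n₁ = (1 + 1/k)·((z_{α/2} + z_β)/d)² = 1.500 × (2.802/0.89)².
n₁ = 1.500 × 9.91 = 14.9.
Round up: n₁ = 15, giving n₂ = 2 × 15 = 30.

n₁ = 15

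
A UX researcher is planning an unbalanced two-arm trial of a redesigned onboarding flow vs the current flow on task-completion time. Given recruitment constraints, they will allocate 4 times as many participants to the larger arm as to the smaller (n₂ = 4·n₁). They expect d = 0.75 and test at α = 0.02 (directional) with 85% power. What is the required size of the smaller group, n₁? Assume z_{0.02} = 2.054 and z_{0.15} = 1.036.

n₁ = 22

With allocation ratio k = n₂/n₁ = 4, Var(x̄₁−x̄₂) = σ²(1/n₁ + 1/(k·n₁)) = σ²·(k+1)/(k·n₁).
So n₁ = (1 + 1/k)·((z_{α} + z_β)/d)² = 1.250 × (3.090/0.75)².
n₁ = 1.250 × 16.97 = 21.2.
Round up: n₁ = 22, giving n₂ = 4 × 22 = 88.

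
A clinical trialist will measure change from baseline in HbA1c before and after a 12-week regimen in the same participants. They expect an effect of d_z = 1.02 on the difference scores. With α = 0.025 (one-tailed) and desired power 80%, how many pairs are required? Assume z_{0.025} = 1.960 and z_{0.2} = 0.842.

For a paired (one-sample on differences) test: n = ((z_{α} + z_β) / d)².
z_{α} + z_β = 1.960 + 0.842 = 2.802.
n = (2.802 / 1.02)² = 2.747² = 7.55.
Round up.

n = 8 pairs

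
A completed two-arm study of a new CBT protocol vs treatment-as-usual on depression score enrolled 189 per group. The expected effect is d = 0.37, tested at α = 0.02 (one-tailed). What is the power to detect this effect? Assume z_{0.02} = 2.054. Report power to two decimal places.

power ≈ 0.94

For two equal groups, power = Φ(d·√(n/2) − z_{α}).
d·√(n/2) = 0.37 × √(189/2) = 0.37 × 9.721 = 3.597.
z_β = 3.597 − 2.054 = 1.543.
Power = Φ(1.543) = 0.939.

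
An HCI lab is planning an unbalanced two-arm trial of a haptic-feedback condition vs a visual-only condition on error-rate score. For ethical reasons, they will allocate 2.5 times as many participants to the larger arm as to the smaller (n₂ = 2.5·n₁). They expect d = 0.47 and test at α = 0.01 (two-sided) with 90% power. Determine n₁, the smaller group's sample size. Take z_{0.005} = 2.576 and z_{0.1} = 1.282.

n₁ = 95

With allocation ratio k = n₂/n₁ = 2.5, Var(x̄₁−x̄₂) = σ²(1/n₁ + 1/(k·n₁)) = σ²·(k+1)/(k·n₁).
So n₁ = (1 + 1/k)·((z_{α/2} + z_β)/d)² = 1.400 × (3.858/0.47)².
n₁ = 1.400 × 67.38 = 94.3.
Round up: n₁ = 95, giving n₂ = ⌈2.5 × 95⌉ = ⌈237.5⌉ = 238.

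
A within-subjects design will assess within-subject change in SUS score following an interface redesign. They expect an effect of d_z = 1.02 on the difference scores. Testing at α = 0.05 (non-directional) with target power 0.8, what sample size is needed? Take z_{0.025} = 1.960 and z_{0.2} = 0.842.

n = 8 pairs

For a paired (one-sample on differences) test: n = ((z_{α/2} + z_β) / d)².
z_{α/2} + z_β = 1.960 + 0.842 = 2.802.
n = (2.802 / 1.02)² = 2.747² = 7.55.
Round up.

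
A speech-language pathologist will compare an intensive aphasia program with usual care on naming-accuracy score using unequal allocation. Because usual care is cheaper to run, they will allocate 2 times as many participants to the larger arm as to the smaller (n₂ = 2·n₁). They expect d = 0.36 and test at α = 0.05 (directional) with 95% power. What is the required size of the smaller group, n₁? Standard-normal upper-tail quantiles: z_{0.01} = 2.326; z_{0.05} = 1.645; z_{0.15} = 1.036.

n₁ = 126

With allocation ratio k = n₂/n₁ = 2, Var(x̄₁−x̄₂) = σ²(1/n₁ + 1/(k·n₁)) = σ²·(k+1)/(k·n₁).
So n₁ = (1 + 1/k)·((z_{α} + z_β)/d)² = 1.500 × (3.290/0.36)².
n₁ = 1.500 × 83.52 = 125.3.
Round up: n₁ = 126, giving n₂ = 2 × 126 = 252.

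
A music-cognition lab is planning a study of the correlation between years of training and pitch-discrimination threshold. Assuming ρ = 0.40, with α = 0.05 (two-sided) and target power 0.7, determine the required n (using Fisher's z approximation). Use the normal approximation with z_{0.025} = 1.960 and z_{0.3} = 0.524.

n = 38

Fisher's z: C = ½·ln((1+r)/(1−r)) = ½·ln(2.3333) = 0.4236.
n = ((z_{α/2} + z_β)/C)² + 3.
(1.960 + 0.524) / 0.4236 = 2.484 / 0.4236 = 5.864.
n = 5.864² + 3 = 34.39 + 3 = 37.4.
Round up.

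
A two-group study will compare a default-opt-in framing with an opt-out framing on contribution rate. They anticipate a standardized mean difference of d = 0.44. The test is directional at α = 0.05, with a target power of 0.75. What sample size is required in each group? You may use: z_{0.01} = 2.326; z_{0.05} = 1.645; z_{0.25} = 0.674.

For two independent groups with equal n: n = 2·((z_{α} + z_β) / d)².
z_{α} + z_β = 1.645 + 0.674 = 2.319.
n = 2 × (2.319 / 0.44)² = 2 × 5.270² = 2 × 27.78 = 55.6.
Round up to the next whole participant.

n = 56 per group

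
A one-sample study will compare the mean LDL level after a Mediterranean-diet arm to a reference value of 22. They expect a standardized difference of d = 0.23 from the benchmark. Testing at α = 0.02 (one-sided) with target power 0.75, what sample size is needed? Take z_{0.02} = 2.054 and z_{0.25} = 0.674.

n = 141

For a one-sample test: n = ((z_{α} + z_β) / d)².
z_{α} + z_β = 2.054 + 0.674 = 2.728.
n = (2.728 / 0.23)² = 11.861² = 140.68.
Round up.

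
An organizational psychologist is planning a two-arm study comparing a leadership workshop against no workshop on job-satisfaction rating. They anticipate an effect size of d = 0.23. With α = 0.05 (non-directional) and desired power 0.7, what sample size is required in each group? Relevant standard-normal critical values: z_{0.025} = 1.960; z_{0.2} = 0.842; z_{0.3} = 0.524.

n = 234 per group

For two independent groups with equal n: n = 2·((z_{α/2} + z_β) / d)².
z_{α/2} + z_β = 1.960 + 0.524 = 2.484.
n = 2 × (2.484 / 0.23)² = 2 × 10.800² = 2 × 116.64 = 233.3.
Round up to the next whole participant.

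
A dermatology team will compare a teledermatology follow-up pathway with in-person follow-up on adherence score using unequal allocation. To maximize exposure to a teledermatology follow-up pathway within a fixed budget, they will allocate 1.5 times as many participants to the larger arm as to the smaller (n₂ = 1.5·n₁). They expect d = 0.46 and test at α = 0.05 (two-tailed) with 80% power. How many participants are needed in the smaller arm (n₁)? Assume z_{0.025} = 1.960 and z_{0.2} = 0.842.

n₁ = 62

With allocation ratio k = n₂/n₁ = 1.5, Var(x̄₁−x̄₂) = σ²(1/n₁ + 1/(k·n₁)) = σ²·(k+1)/(k·n₁).
So n₁ = (1 + 1/k)·((z_{α/2} + z_β)/d)² = 1.667 × (2.802/0.46)².
n₁ = 1.667 × 37.10 = 61.8.
Round up: n₁ = 62, giving n₂ = 1.5 × 62 = 93.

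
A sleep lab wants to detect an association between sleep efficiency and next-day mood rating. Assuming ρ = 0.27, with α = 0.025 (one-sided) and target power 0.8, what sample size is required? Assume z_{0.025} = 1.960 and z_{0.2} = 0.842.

Fisher's z: C = ½·ln((1+r)/(1−r)) = ½·ln(1.7397) = 0.2769.
n = ((z_{α} + z_β)/C)² + 3.
(1.960 + 0.842) / 0.2769 = 2.802 / 0.2769 = 10.119.
n = 10.119² + 3 = 102.40 + 3 = 105.4.
Round up.

n = 106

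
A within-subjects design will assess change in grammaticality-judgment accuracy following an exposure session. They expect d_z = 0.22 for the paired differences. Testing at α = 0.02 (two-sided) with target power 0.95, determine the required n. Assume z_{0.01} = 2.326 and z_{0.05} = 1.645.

n = 326 pairs

For a paired (one-sample on differences) test: n = ((z_{α/2} + z_β) / d)².
z_{α/2} + z_β = 2.326 + 1.645 = 3.971.
n = (3.971 / 0.22)² = 18.050² = 325.80.
Round up.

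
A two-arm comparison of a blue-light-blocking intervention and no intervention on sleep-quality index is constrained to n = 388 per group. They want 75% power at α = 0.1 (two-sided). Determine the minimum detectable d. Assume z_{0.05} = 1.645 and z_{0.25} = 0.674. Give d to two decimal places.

For two independent groups of n = 388 each: d_min = (z_{α/2} + z_β)·√(2/n).
z-sum = 1.645 + 0.674 = 2.319.
d_min = 2.319 × √(2/388) = 2.319 × 0.0718 = 0.166.

d_min ≈ 0.17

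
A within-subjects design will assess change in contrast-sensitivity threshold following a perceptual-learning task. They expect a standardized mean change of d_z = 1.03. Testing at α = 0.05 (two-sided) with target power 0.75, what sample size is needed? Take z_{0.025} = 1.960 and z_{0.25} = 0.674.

n = 7 pairs

For a paired (one-sample on differences) test: n = ((z_{α/2} + z_β) / d)².
z_{α/2} + z_β = 1.960 + 0.674 = 2.634.
n = (2.634 / 1.03)² = 2.557² = 6.54.
Round up.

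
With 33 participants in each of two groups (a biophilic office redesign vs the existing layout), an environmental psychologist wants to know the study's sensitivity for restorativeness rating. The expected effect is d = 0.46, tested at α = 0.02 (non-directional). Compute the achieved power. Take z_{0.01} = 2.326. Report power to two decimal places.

For two equal groups, power = Φ(d·√(n/2) − z_{α/2}).
d·√(n/2) = 0.46 × √(33/2) = 0.46 × 4.062 = 1.869.
z_β = 1.869 − 2.326 = -0.457.
Power = Φ(-0.457) = 0.324.

power ≈ 0.32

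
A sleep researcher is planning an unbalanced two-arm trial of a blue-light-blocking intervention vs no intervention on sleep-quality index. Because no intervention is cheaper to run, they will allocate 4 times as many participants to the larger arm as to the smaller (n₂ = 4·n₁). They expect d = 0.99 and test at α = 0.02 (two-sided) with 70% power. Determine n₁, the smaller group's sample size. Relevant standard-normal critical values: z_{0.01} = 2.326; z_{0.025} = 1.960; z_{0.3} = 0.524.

With allocation ratio k = n₂/n₁ = 4, Var(x̄₁−x̄₂) = σ²(1/n₁ + 1/(k·n₁)) = σ²·(k+1)/(k·n₁).
So n₁ = (1 + 1/k)·((z_{α/2} + z_β)/d)² = 1.250 × (2.850/0.99)².
n₁ = 1.250 × 8.29 = 10.4.
Round up: n₁ = 11, giving n₂ = 4 × 11 = 44.

n₁ = 11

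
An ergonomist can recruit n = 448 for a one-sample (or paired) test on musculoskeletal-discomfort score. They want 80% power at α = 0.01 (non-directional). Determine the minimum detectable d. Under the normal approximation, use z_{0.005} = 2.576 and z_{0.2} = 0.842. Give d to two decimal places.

For a single sample (or paired design) of n = 448: d_min = (z_{α/2} + z_β)/√n.
z-sum = 2.576 + 0.842 = 3.418.
d_min = 3.418 / √448 = 3.418 / 21.166 = 0.161.

d_min ≈ 0.16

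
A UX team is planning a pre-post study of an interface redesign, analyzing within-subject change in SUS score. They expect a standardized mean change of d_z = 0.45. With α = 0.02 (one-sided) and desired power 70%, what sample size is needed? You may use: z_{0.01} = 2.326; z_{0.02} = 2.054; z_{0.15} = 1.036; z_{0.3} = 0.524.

For a paired (one-sample on differences) test: n = ((z_{α} + z_β) / d)².
z_{α} + z_β = 2.054 + 0.524 = 2.578.
n = (2.578 / 0.45)² = 5.729² = 32.82.
Round up.

n = 33 pairs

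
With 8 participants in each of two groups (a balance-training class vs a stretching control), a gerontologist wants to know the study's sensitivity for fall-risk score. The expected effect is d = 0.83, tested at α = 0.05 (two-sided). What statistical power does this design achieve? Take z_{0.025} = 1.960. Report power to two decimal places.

For two equal groups, power = Φ(d·√(n/2) − z_{α/2}).
d·√(n/2) = 0.83 × √(8/2) = 0.83 × 2.000 = 1.660.
z_β = 1.660 − 1.960 = -0.300.
Power = Φ(-0.300) = 0.382.

power ≈ 0.38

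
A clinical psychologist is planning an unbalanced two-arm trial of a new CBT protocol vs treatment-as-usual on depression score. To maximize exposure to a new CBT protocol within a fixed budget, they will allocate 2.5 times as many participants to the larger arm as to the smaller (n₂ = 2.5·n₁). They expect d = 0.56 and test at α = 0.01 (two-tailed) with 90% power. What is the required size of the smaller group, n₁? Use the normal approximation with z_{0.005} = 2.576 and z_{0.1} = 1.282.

With allocation ratio k = n₂/n₁ = 2.5, Var(x̄₁−x̄₂) = σ²(1/n₁ + 1/(k·n₁)) = σ²·(k+1)/(k·n₁).
So n₁ = (1 + 1/k)·((z_{α/2} + z_β)/d)² = 1.400 × (3.858/0.56)².
n₁ = 1.400 × 47.46 = 66.4.
Round up: n₁ = 67, giving n₂ = ⌈2.5 × 67⌉ = ⌈167.5⌉ = 168.

n₁ = 67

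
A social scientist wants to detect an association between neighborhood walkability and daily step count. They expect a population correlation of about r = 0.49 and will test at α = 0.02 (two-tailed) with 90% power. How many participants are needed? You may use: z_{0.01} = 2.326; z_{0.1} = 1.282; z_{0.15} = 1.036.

n = 49

Fisher's z: C = ½·ln((1+r)/(1−r)) = ½·ln(2.9216) = 0.5361.
n = ((z_{α/2} + z_β)/C)² + 3.
(2.326 + 1.282) / 0.5361 = 3.608 / 0.5361 = 6.730.
n = 6.730² + 3 = 45.29 + 3 = 48.3.
Round up.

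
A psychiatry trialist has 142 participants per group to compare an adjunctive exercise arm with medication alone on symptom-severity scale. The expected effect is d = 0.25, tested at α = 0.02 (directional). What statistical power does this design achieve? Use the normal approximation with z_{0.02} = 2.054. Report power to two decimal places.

For two equal groups, power = Φ(d·√(n/2) − z_{α}).
d·√(n/2) = 0.25 × √(142/2) = 0.25 × 8.426 = 2.107.
z_β = 2.107 − 2.054 = 0.053.
Power = Φ(0.053) = 0.521.

power ≈ 0.52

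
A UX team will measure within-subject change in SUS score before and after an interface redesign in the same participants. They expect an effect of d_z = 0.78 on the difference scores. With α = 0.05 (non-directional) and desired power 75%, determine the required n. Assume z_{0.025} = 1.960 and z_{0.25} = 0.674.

For a paired (one-sample on differences) test: n = ((z_{α/2} + z_β) / d)².
z_{α/2} + z_β = 1.960 + 0.674 = 2.634.
n = (2.634 / 0.78)² = 3.377² = 11.40.
Round up.

n = 12 pairs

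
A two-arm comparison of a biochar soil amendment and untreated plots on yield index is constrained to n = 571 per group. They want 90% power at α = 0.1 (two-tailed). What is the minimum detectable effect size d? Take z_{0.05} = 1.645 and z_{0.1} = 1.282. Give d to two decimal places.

For two independent groups of n = 571 each: d_min = (z_{α/2} + z_β)·√(2/n).
z-sum = 1.645 + 1.282 = 2.927.
d_min = 2.927 × √(2/571) = 2.927 × 0.0592 = 0.173.

d_min ≈ 0.17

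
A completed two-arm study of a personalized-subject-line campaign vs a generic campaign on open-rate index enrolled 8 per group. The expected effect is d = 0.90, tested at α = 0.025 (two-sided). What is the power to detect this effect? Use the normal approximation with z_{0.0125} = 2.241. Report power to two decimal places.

For two equal groups, power = Φ(d·√(n/2) − z_{α/2}).
d·√(n/2) = 0.90 × √(8/2) = 0.90 × 2.000 = 1.800.
z_β = 1.800 − 2.241 = -0.441.
Power = Φ(-0.441) = 0.330.

power ≈ 0.33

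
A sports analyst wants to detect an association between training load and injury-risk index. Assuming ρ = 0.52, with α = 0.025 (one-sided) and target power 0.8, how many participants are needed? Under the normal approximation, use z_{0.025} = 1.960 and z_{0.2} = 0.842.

n = 27

Fisher's z: C = ½·ln((1+r)/(1−r)) = ½·ln(3.1667) = 0.5763.
n = ((z_{α} + z_β)/C)² + 3.
(1.960 + 0.842) / 0.5763 = 2.802 / 0.5763 = 4.862.
n = 4.862² + 3 = 23.64 + 3 = 26.6.
Round up.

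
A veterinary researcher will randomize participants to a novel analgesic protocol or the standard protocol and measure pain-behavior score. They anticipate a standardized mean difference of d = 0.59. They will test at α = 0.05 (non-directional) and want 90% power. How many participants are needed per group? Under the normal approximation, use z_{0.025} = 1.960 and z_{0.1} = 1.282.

n = 61 per group

For two independent groups with equal n: n = 2·((z_{α/2} + z_β) / d)².
z_{α/2} + z_β = 1.960 + 1.282 = 3.242.
n = 2 × (3.242 / 0.59)² = 2 × 5.495² = 2 × 30.19 = 60.4.
Round up to the next whole participant.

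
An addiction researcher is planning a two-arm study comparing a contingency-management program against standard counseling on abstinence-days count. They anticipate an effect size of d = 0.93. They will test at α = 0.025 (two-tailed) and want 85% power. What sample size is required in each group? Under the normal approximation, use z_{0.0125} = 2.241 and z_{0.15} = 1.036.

n = 25 per group

For two independent groups with equal n: n = 2·((z_{α/2} + z_β) / d)².
z_{α/2} + z_β = 2.241 + 1.036 = 3.277.
n = 2 × (3.277 / 0.93)² = 2 × 3.524² = 2 × 12.42 = 24.8.
Round up to the next whole participant.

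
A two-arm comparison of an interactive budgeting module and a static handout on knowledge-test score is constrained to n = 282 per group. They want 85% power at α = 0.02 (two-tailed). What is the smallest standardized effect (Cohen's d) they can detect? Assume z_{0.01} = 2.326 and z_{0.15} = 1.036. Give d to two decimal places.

For two independent groups of n = 282 each: d_min = (z_{α/2} + z_β)·√(2/n).
z-sum = 2.326 + 1.036 = 3.362.
d_min = 3.362 × √(2/282) = 3.362 × 0.0842 = 0.283.

d_min ≈ 0.28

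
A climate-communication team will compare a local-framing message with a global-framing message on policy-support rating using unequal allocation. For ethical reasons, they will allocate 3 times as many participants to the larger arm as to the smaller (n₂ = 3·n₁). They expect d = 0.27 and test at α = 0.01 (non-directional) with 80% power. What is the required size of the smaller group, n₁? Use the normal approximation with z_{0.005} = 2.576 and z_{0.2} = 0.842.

With allocation ratio k = n₂/n₁ = 3, Var(x̄₁−x̄₂) = σ²(1/n₁ + 1/(k·n₁)) = σ²·(k+1)/(k·n₁).
So n₁ = (1 + 1/k)·((z_{α/2} + z_β)/d)² = 1.333 × (3.418/0.27)².
n₁ = 1.333 × 160.26 = 213.7.
Round up: n₁ = 214, giving n₂ = 3 × 214 = 642.

n₁ = 214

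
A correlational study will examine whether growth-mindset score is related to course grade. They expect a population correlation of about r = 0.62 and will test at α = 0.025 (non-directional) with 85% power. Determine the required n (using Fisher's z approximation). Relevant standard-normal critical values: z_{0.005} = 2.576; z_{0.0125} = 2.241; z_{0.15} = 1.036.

Fisher's z: C = ½·ln((1+r)/(1−r)) = ½·ln(4.2632) = 0.7250.
n = ((z_{α/2} + z_β)/C)² + 3.
(2.241 + 1.036) / 0.7250 = 3.277 / 0.7250 = 4.520.
n = 4.520² + 3 = 20.43 + 3 = 23.4.
Round up.

n = 24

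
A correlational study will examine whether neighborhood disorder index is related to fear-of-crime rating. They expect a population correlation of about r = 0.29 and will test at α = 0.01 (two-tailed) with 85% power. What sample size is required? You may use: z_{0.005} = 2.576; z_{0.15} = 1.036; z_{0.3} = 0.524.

n = 150

Fisher's z: C = ½·ln((1+r)/(1−r)) = ½·ln(1.8169) = 0.2986.
n = ((z_{α/2} + z_β)/C)² + 3.
(2.576 + 1.036) / 0.2986 = 3.612 / 0.2986 = 12.096.
n = 12.096² + 3 = 146.32 + 3 = 149.3.
Round up.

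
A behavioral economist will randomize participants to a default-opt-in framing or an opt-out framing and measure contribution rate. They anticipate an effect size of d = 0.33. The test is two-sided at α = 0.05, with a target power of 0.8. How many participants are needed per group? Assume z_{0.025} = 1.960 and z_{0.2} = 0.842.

For two independent groups with equal n: n = 2·((z_{α/2} + z_β) / d)².
z_{α/2} + z_β = 1.960 + 0.842 = 2.802.
n = 2 × (2.802 / 0.33)² = 2 × 8.491² = 2 × 72.10 = 144.2.
Round up to the next whole participant.

n = 145 per group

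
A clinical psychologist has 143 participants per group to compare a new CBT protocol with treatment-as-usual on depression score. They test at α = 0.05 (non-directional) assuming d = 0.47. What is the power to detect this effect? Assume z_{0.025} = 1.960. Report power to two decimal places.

power ≈ 0.98

For two equal groups, power = Φ(d·√(n/2) − z_{α/2}).
d·√(n/2) = 0.47 × √(143/2) = 0.47 × 8.456 = 3.974.
z_β = 3.974 − 1.960 = 2.014.
Power = Φ(2.014) = 0.978.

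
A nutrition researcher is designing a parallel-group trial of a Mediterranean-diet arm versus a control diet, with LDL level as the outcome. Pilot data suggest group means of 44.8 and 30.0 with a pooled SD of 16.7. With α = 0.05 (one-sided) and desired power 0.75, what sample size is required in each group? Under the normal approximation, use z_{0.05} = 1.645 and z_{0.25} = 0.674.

n = 14 per group

Cohen's d = |M₁ − M₂| / SD_pooled = |44.8 − 30.0| / 16.7 = 14.8 / 16.7 = 0.886.
For two independent groups with equal n: n = 2·((z_{α} + z_β) / d)².
z_{α} + z_β = 1.645 + 0.674 = 2.319.
n = 2 × (2.319 / 0.886)² = 2 × 2.617² = 2 × 6.85 = 13.7.
Round up to the next whole participant.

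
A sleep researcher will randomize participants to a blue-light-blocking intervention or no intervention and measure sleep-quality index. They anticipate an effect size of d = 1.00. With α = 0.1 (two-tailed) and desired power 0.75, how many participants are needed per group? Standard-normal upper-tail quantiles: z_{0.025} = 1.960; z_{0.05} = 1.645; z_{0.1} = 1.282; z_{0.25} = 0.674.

n = 11 per group

For two independent groups with equal n: n = 2·((z_{α/2} + z_β) / d)².
z_{α/2} + z_β = 1.645 + 0.674 = 2.319.
n = 2 × (2.319 / 1.00)² = 2 × 2.319² = 2 × 5.38 = 10.8.
Round up to the next whole participant.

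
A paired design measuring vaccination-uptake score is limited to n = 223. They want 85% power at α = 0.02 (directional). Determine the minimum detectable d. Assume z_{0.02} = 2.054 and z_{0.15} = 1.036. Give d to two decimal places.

d_min ≈ 0.21

For a single sample (or paired design) of n = 223: d_min = (z_{α} + z_β)/√n.
z-sum = 2.054 + 1.036 = 3.090.
d_min = 3.090 / √223 = 3.090 / 14.933 = 0.207.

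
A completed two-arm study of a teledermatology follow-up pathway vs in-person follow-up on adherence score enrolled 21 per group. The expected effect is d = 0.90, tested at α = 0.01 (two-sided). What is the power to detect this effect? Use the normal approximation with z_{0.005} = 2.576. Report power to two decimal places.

For two equal groups, power = Φ(d·√(n/2) − z_{α/2}).
d·√(n/2) = 0.90 × √(21/2) = 0.90 × 3.240 = 2.916.
z_β = 2.916 − 2.576 = 0.340.
Power = Φ(0.340) = 0.633.

power ≈ 0.63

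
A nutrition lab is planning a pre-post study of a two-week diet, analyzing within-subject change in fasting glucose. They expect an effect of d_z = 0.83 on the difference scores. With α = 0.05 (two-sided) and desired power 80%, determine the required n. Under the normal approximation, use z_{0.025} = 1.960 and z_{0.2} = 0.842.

n = 12 pairs

For a paired (one-sample on differences) test: n = ((z_{α/2} + z_β) / d)².
z_{α/2} + z_β = 1.960 + 0.842 = 2.802.
n = (2.802 / 0.83)² = 3.376² = 11.40.
Round up.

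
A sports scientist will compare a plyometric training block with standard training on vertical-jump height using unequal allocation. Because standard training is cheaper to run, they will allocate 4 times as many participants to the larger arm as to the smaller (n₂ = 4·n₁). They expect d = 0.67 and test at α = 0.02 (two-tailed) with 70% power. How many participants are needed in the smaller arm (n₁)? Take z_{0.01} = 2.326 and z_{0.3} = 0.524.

n₁ = 23

With allocation ratio k = n₂/n₁ = 4, Var(x̄₁−x̄₂) = σ²(1/n₁ + 1/(k·n₁)) = σ²·(k+1)/(k·n₁).
So n₁ = (1 + 1/k)·((z_{α/2} + z_β)/d)² = 1.250 × (2.850/0.67)².
n₁ = 1.250 × 18.09 = 22.6.
Round up: n₁ = 23, giving n₂ = 4 × 23 = 92.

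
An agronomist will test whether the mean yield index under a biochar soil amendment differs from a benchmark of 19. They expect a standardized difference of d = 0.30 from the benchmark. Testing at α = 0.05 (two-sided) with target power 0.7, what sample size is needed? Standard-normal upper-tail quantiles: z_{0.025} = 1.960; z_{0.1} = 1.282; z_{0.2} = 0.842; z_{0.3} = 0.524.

n = 69

For a one-sample test: n = ((z_{α/2} + z_β) / d)².
z_{α/2} + z_β = 1.960 + 0.524 = 2.484.
n = (2.484 / 0.30)² = 8.280² = 68.56.
Round up.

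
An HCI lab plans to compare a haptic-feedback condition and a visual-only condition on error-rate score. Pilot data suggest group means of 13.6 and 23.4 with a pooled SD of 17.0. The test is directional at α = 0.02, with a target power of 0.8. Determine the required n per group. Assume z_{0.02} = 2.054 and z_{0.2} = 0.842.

Cohen's d = |M₁ − M₂| / SD_pooled = |13.6 − 23.4| / 17.0 = 9.8 / 17.0 = 0.576.
For two independent groups with equal n: n = 2·((z_{α} + z_β) / d)².
z_{α} + z_β = 2.054 + 0.842 = 2.896.
n = 2 × (2.896 / 0.576)² = 2 × 5.028² = 2 × 25.28 = 50.6.
Round up to the next whole participant.

n = 51 per group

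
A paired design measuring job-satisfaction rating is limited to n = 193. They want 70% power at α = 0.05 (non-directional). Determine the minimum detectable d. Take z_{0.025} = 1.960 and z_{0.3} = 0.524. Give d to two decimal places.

d_min ≈ 0.18

For a single sample (or paired design) of n = 193: d_min = (z_{α/2} + z_β)/√n.
z-sum = 1.960 + 0.524 = 2.484.
d_min = 2.484 / √193 = 2.484 / 13.892 = 0.179.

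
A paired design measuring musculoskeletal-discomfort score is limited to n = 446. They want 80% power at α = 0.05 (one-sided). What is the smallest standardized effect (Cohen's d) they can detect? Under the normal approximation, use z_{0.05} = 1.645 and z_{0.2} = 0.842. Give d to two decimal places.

d_min ≈ 0.12

For a single sample (or paired design) of n = 446: d_min = (z_{α} + z_β)/√n.
z-sum = 1.645 + 0.842 = 2.487.
d_min = 2.487 / √446 = 2.487 / 21.119 = 0.118.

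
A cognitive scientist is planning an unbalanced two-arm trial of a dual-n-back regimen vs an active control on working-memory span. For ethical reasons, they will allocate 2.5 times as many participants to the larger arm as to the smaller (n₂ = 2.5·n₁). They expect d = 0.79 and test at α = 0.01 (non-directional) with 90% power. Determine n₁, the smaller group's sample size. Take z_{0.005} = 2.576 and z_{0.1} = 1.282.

With allocation ratio k = n₂/n₁ = 2.5, Var(x̄₁−x̄₂) = σ²(1/n₁ + 1/(k·n₁)) = σ²·(k+1)/(k·n₁).
So n₁ = (1 + 1/k)·((z_{α/2} + z_β)/d)² = 1.400 × (3.858/0.79)².
n₁ = 1.400 × 23.85 = 33.4.
Round up: n₁ = 34, giving n₂ = 2.5 × 34 = 85.

n₁ = 34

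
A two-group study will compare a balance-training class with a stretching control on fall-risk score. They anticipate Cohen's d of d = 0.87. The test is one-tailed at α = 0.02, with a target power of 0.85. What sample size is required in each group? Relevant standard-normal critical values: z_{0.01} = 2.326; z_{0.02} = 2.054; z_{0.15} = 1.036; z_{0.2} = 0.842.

n = 26 per group

For two independent groups with equal n: n = 2·((z_{α} + z_β) / d)².
z_{α} + z_β = 2.054 + 1.036 = 3.090.
n = 2 × (3.090 / 0.87)² = 2 × 3.552² = 2 × 12.61 = 25.2.
Round up to the next whole participant.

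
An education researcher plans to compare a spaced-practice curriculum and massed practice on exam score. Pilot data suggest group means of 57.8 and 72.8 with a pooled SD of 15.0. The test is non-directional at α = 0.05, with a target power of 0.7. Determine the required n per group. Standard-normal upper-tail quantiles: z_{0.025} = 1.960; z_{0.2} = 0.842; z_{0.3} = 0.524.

Cohen's d = |M₁ − M₂| / SD_pooled = |57.8 − 72.8| / 15.0 = 15.0 / 15.0 = 1.000.
For two independent groups with equal n: n = 2·((z_{α/2} + z_β) / d)².
z_{α/2} + z_β = 1.960 + 0.524 = 2.484.
n = 2 × (2.484 / 1.000)² = 2 × 2.484² = 2 × 6.17 = 12.3.
Round up to the next whole participant.

n = 13 per group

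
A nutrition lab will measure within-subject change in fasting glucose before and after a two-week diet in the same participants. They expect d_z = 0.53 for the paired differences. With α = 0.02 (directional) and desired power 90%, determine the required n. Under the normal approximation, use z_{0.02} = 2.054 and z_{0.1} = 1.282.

For a paired (one-sample on differences) test: n = ((z_{α} + z_β) / d)².
z_{α} + z_β = 2.054 + 1.282 = 3.336.
n = (3.336 / 0.53)² = 6.294² = 39.62.
Round up.

n = 40 pairs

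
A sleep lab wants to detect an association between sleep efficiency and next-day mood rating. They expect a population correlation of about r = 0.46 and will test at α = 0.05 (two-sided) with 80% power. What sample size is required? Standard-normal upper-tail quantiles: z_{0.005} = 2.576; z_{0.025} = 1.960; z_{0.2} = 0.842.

n = 35

Fisher's z: C = ½·ln((1+r)/(1−r)) = ½·ln(2.7037) = 0.4973.
n = ((z_{α/2} + z_β)/C)² + 3.
(1.960 + 0.842) / 0.4973 = 2.802 / 0.4973 = 5.634.
n = 5.634² + 3 = 31.75 + 3 = 34.7.
Round up.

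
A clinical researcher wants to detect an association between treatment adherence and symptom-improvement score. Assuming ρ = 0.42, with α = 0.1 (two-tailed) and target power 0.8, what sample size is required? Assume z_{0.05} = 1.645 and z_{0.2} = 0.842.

Fisher's z: C = ½·ln((1+r)/(1−r)) = ½·ln(2.4483) = 0.4477.
n = ((z_{α/2} + z_β)/C)² + 3.
(1.645 + 0.842) / 0.4477 = 2.487 / 0.4477 = 5.555.
n = 5.555² + 3 = 30.86 + 3 = 33.9.
Round up.

n = 34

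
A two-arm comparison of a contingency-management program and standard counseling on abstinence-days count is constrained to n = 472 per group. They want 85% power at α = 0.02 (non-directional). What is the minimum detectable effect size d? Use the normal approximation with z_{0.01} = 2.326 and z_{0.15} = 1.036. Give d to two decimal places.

d_min ≈ 0.22

For two independent groups of n = 472 each: d_min = (z_{α/2} + z_β)·√(2/n).
z-sum = 2.326 + 1.036 = 3.362.
d_min = 3.362 × √(2/472) = 3.362 × 0.0651 = 0.219.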